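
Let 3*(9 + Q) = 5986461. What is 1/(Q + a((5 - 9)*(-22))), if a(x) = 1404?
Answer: 1/1996882 ≈ 5.0078e-7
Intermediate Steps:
Q = 1995478 (Q = -9 + (⅓)*5986461 = -9 + 1995487 = 1995478)
1/(Q + a((5 - 9)*(-22))) = 1/(1995478 + 1404) = 1/1996882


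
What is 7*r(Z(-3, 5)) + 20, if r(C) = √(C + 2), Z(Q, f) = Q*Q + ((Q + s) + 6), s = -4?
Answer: 20 + 7*√10 ≈ 42.136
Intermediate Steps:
Z(Q, f) = 2 + Q + Q² (Z(Q, f) = Q*Q + ((Q - 4) + 6) = Q² + ((-4 + Q) + 6) = Q² + (2 + Q) = 2 + Q + Q²)
r(C) = √(2 + C)
7*r(Z(-3, 5)) + 20 = 7*√(2 + (2 - 3 + (-3)²)) + 20 = 7*√(2 + (2 - 3 + 9)) + 20 = 7*√(2 + 8) + 20 = 7*√10 + 20 = 20 + 7*√10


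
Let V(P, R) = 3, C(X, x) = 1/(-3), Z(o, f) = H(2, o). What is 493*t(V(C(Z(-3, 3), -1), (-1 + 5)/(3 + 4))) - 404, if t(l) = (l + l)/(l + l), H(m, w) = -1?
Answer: 89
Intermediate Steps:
Z(o, f) = -1
C(X, x) = -⅓
t(l) = 1 (t(l) = (2*l)/((2*l)) = (2*l)*(1/(2*l)) = 1)
493*t(V(C(Z(-3, 3), -1), (-1 + 5)/(3 + 4))) - 404 = 493*1 - 404 = 493 - 404 = 89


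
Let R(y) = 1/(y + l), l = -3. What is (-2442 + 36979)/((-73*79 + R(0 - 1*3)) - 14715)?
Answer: -207222/122893 ≈ -1.6862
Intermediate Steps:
R(y) = 1/(-3 + y) (R(y) = 1/(y - 3) = 1/(-3 + y))
(-2442 + 36979)/((-73*79 + R(0 - 1*3)) - 14715) = (-2442 + 36979)/((-73*79 + 1/(-3 + (0 - 1*3))) - 14715) = 34537/((-5767 + 1/(-3 + (0 - 3))) - 14715) = 34537/((-5767 + 1/(-3 - 3)) - 14715) = 34537/((-5767 + 1/(-6)) - 14715) = 34537/((-5767 - ⅙) - 14715) = 34537/(-34603/6 - 14715) = 34537/(-122893/6) = 34537*(-6/122893) = -207222/122893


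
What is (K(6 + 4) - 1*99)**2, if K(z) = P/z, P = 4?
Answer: 243049/25 ≈ 9722.0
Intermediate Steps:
K(z) = 4/z
(K(6 + 4) - 1*99)**2 = (4/(6 + 4) - 1*99)**2 = (4/10 - 99)**2 = (4*(1/10) - 99)**2 = (2/5 - 99)**2 = (-493/5)**2 = 243049/25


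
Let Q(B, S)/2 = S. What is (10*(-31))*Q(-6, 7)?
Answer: -4340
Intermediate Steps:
Q(B, S) = 2*S
(10*(-31))*Q(-6, 7) = (10*(-31))*(2*7) = -310*14 = -4340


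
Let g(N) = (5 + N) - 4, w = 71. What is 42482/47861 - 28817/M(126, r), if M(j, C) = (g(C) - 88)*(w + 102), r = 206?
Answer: -45875773/89574037 ≈ -0.51215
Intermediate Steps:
g(N) = 1 + N
M(j, C) = -15051 + 173*C (M(j, C) = ((1 + C) - 88)*(71 + 102) = (-87 + C)*173 = -15051 + 173*C)
42482/47861 - 28817/M(126, r) = 42482/47861 - 28817/(-15051 + 173*206) = 42482*(1/47861) - 28817/(-15051 + 35638) = 3862/4351 - 28817/20587 = -45875773/89574037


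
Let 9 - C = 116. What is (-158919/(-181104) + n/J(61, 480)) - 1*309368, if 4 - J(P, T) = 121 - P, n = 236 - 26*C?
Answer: -18679127855/60368 ≈ -3.0942e+5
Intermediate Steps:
C = -107 (C = 9 - 1*116 = 9 - 116 = -107)
n = 3018 (n = 236 - 26*(-107) = 236 + 2782 = 3018)
J(P, T) = -117 + P (J(P, T) = 4 - (121 - P) = 4 + (-121 + P) = -117 + P)
(-158919/(-181104) + n/J(61, 480)) - 1*309368 = (-158919/(-181104) + 3018/(-117 + 61)) - 1*309368 = (-158919*(-1/181104) + 3018/(-56)) - 309368 = (52973/60368 + 3018*(-1/56)) - 309368 = (52973/60368 - 1509/28) - 309368 = -3200431/60368 - 309368 = -18679127855/60368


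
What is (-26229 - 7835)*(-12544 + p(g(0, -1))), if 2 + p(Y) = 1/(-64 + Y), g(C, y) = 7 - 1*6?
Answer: 26924151536/63 ≈ 4.2737e+8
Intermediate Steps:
g(C, y) = 1 (g(C, y) = 7 - 6 = 1)
p(Y) = -2 + 1/(-64 + Y)
(-26229 - 7835)*(-12544 + p(g(0, -1))) = (-26229 - 7835)*(-12544 + (129 - 2*1)/(-64 + 1)) = -34064*(-12544 + (129 - 2)/(-63)) = -34064*(-12544 - 1/63*127) = -34064*(-12544 - 127/63) = -34064*(-790399/63) = 26924151536/63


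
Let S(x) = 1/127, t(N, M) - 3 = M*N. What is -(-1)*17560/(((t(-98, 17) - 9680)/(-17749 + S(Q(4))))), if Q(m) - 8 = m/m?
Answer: 694427760/25273 ≈ 27477.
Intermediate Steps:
t(N, M) = 3 + M*N
Q(m) = 9 (Q(m) = 8 + m/m = 8 + 1 = 9)
S(x) = 1/127
-(-1)*17560/(((t(-98, 17) - 9680)/(-17749 + S(Q(4))))) = -(-1)*17560/((((3 + 17*(-98)) - 9680)/(-17749 + 1/127))) = -(-1)*17560/((((3 - 1666) - 9680)/(-2254122/127))) = -(-1)*17560/(((-1663 - 9680)*(-127/2254122))) = -(-1)*17560/((-11343*(-127/2254122))) = -(-1)*17560/(25273/39546) = -(-1)*17560*(39546/25273) = -(-1)*694427760/25273 = -1*(-694427760/25273) = 694427760/25273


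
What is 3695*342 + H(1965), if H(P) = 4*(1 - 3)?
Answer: 1263682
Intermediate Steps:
H(P) = -8 (H(P) = 4*(-2) = -8)
3695*342 + H(1965) = 3695*342 - 8 = 1263690 - 8 = 1263682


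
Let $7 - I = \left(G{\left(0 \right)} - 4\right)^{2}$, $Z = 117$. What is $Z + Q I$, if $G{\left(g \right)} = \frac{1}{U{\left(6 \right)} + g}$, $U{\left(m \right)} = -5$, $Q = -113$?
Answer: $\frac{32983}{25} \approx 1319.3$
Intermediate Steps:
$G{\left(g \right)} = \frac{1}{-5 + g}$
$I = - \frac{266}{25}$ ($I = 7 - \left(\frac{1}{-5 + 0} - 4\right)^{2} = 7 - \left(\frac{1}{-5} - 4\right)^{2} = 7 - \left(- \frac{1}{5} - 4\right)^{2} = 7 - \left(- \frac{21}{5}\right)^{2} = 7 - \frac{441}{25} = - \frac{266}{25} \approx -10.64$)
$Z + Q I = 117 - - \frac{30058}{25} = 117 + \frac{30058}{25} = \frac{32983}{25}$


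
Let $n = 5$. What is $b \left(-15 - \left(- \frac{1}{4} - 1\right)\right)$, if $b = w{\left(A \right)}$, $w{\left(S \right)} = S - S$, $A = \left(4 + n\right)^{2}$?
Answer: $0$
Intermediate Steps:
$A = 81$ ($A = \left(4 + 5\right)^{2} = 9^{2} = 81$)
$w{\left(S \right)} = 0$
$b = 0$
$b \left(-15 - \left(- \frac{1}{4} - 1\right)\right) = 0 \left(-15 - \left(- \frac{1}{4} - 1\right)\right) = 0 \left(-15 - - \frac{5}{4}\right) = 0 \left(-15 + \left(1 + \frac{1}{4}\right)\right) = 0 \left(-15 + \frac{5}{4}\right) = 0 \left(- \frac{55}{4}\right) = 0$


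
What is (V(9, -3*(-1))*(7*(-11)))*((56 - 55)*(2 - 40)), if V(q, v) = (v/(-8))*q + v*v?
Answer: 65835/4 ≈ 16459.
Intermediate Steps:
V(q, v) = v**2 - q*v/8 (V(q, v) = (v*(-1/8))*q + v**2 = (-v/8)*q + v**2 = -q*v/8 + v**2 = v**2 - q*v/8)
(V(9, -3*(-1))*(7*(-11)))*((56 - 55)*(2 - 40)) = (((-3*(-1))*(-1*9 + 8*(-3*(-1)))/8)*(7*(-11)))*((56 - 55)*(2 - 40)) = (((1/8)*3*(-9 + 8*3))*(-77))*(1*(-38)) = (((1/8)*3*(-9 + 24))*(-77))*(-38) = (((1/8)*3*15)*(-77))*(-38) = ((45/8)*(-77))*(-38) = -3465/8*(-38) = 65835/4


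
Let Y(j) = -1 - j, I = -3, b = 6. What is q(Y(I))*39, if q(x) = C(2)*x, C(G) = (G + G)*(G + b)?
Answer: 2496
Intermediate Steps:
C(G) = 2*G*(6 + G) (C(G) = (G + G)*(G + 6) = (2*G)*(6 + G) = 2*G*(6 + G))
q(x) = 32*x (q(x) = (2*2*(6 + 2))*x = (2*2*8)*x = 32*x)
q(Y(I))*39 = (32*(-1 - 1*(-3)))*39 = (32*(-1 + 3))*39 = (32*2)*39 = 64*39 = 2496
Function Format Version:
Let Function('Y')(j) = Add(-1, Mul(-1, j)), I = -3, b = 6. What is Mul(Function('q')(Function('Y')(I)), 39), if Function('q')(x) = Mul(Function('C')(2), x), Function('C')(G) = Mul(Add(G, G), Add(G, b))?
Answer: 2496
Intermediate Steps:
Function('C')(G) = Mul(2, G, Add(6, G)) (Function('C')(G) = Mul(Add(G, G), Add(G, 6)) = Mul(Mul(2, G), Add(6, G)) = Mul(2, G, Add(6, G)))
Function('q')(x) = Mul(32, x) (Function('q')(x) = Mul(Mul(2, 2, Add(6, 2)), x) = Mul(Mul(2, 2, 8), x) = Mul(32, x))
Mul(Function('q')(Function('Y')(I)), 39) = Mul(Mul(32, Add(-1, Mul(-1, -3))), 39) = Mul(Mul(32, Add(-1, 3)), 39) = Mul(Mul(32, 2), 39) = Mul(64, 39) = 2496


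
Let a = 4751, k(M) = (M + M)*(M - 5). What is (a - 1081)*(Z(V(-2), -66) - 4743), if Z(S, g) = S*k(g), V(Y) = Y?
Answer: -86197290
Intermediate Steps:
k(M) = 2*M*(-5 + M) (k(M) = (2*M)*(-5 + M) = 2*M*(-5 + M))
Z(S, g) = 2*S*g*(-5 + g) (Z(S, g) = S*(2*g*(-5 + g)) = 2*S*g*(-5 + g))
(a - 1081)*(Z(V(-2), -66) - 4743) = (4751 - 1081)*(2*(-2)*(-66)*(-5 - 66) - 4743) = 3670*(2*(-2)*(-66)*(-71) - 4743) = 3670*(-18744 - 4743) = 3670*(-23487) = -86197290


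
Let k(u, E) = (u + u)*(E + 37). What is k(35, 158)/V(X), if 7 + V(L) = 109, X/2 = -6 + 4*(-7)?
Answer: 2275/17 ≈ 133.82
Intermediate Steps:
k(u, E) = 2*u*(37 + E) (k(u, E) = (2*u)*(37 + E) = 2*u*(37 + E))
X = -68 (X = 2*(-6 + 4*(-7)) = 2*(-6 - 28) = 2*(-34) = -68)
V(L) = 102 (V(L) = -7 + 109 = 102)
k(35, 158)/V(X) = (2*35*(37 + 158))/102 = (2*35*195)*(1/102) = 13650*(1/102) = 2275/17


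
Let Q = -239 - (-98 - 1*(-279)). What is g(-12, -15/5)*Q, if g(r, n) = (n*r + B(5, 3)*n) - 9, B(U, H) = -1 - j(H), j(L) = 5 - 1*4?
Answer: -13860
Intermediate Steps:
j(L) = 1 (j(L) = 5 - 4 = 1)
Q = -420 (Q = -239 - (-98 + 279) = -239 - 1*181 = -239 - 181 = -420)
B(U, H) = -2 (B(U, H) = -1 - 1*1 = -1 - 1 = -2)
g(r, n) = -9 - 2*n + n*r (g(r, n) = (n*r - 2*n) - 9 = (-2*n + n*r) - 9 = -9 - 2*n + n*r)
g(-12, -15/5)*Q = (-9 - (-30)/5 - 15/5*(-12))*(-420) = (-9 - (-30)/5 - 15*1/5*(-12))*(-420) = (-9 - 2*(-3) - 3*(-12))*(-420) = (-9 + 6 + 36)*(-420) = 33*(-420) = -13860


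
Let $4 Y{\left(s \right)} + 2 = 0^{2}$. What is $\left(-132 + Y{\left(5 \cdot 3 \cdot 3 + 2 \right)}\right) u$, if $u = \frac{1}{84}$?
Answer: $- \frac{265}{168} \approx -1.5774$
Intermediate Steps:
$u = \frac{1}{84} \approx 0.011905$
$Y{\left(s \right)} = - \frac{1}{2}$ ($Y{\left(s \right)} = - \frac{1}{2} + \frac{0^{2}}{4} = - \frac{1}{2} + \frac{1}{4} \cdot 0 = - \frac{1}{2} + 0 = - \frac{1}{2}$)
$\left(-132 + Y{\left(5 \cdot 3 \cdot 3 + 2 \right)}\right) u = \left(-132 - \frac{1}{2}\right) \frac{1}{84} = \left(- \frac{265}{2}\right) \frac{1}{84} = - \frac{265}{168}$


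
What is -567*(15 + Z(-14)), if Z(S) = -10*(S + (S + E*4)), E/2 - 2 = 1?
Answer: -31185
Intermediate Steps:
E = 6 (E = 4 + 2*1 = 4 + 2 = 6)
Z(S) = -240 - 20*S (Z(S) = -10*(S + (S + 6*4)) = -10*(S + (S + 24)) = -10*(S + (24 + S)) = -10*(24 + 2*S) = -240 - 20*S)
-567*(15 + Z(-14)) = -567*(15 + (-240 - 20*(-14))) = -567*(15 + (-240 + 280)) = -567*(15 + 40) = -567*55 = -31185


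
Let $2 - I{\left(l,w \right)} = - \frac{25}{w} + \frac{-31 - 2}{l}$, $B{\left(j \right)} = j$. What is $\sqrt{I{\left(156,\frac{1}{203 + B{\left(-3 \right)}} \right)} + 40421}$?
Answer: $\frac{\sqrt{30706091}}{26} \approx 213.13$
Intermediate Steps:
$I{\left(l,w \right)} = 2 + \frac{25}{w} + \frac{33}{l}$ ($I{\left(l,w \right)} = 2 - \left(- \frac{25}{w} + \frac{-31 - 2}{l}\right) = 2 - \left(- \frac{25}{w} - \frac{33}{l}\right) = 2 - \left(- \frac{33}{l} - \frac{25}{w}\right) = 2 + \left(\frac{25}{w} + \frac{33}{l}\right) = 2 + \frac{25}{w} + \frac{33}{l}$)
$\sqrt{I{\left(156,\frac{1}{203 + B{\left(-3 \right)}} \right)} + 40421} = \sqrt{\left(2 + \frac{25}{\frac{1}{203 - 3}} + \frac{33}{156}\right) + 40421} = \sqrt{\left(2 + \frac{25}{\frac{1}{200}} + 33 \cdot \frac{1}{156}\right) + 40421} = \sqrt{\left(2 + 25 \frac{1}{\frac{1}{200}} + \frac{11}{52}\right) + 40421} = \sqrt{\left(2 + 25 \cdot 200 + \frac{11}{52}\right) + 40421} = \sqrt{\left(2 + 5000 + \frac{11}{52}\right) + 40421} = \sqrt{\frac{260115}{52} + 40421} = \sqrt{\frac{2362007}{52}} = \frac{\sqrt{30706091}}{26}$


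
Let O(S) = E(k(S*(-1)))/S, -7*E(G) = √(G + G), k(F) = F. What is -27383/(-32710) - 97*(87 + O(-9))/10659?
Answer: 5278569/116218630 - 97*√2/223839 ≈ 0.044806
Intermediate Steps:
E(G) = -√2*√G/7 (E(G) = -√(G + G)/7 = -√2*√G/7)
O(S) = -√2*√(-S)/(7*S) (O(S) = (-√2*√(S*(-1))/7)/S = (-√2*√(-S)/7)/S = -√2*√(-S)/(7*S))
-27383/(-32710) - 97*(87 + O(-9))/10659 = -27383/(-32710) - 97*(87 + √2/(7*√(-1*(-9))))/10659 = -27383*(-1/32710) - 97*(87 + √2/(7*√9))*(1/10659) = 27383/32710 - 97*(87 + (⅐)*√2*(⅓))*(1/10659) = 27383/32710 - 97*(87 + √2/21)*(1/10659) = 27383/32710 + (-8439 - 97*√2/21)*(1/10659) = 27383/32710 + (-2813/3553 - 97*√2/223839) = 5278569/116218630 - 97*√2/223839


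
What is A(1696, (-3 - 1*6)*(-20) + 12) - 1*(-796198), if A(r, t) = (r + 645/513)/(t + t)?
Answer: 52281835703/65664 ≈ 7.9620e+5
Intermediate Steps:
A(r, t) = (215/171 + r)/(2*t) (A(r, t) = (r + 645*(1/513))/((2*t)) = (r + 215/171)*(1/(2*t)) = (215/171 + r)*(1/(2*t)) = (215/171 + r)/(2*t))
A(1696, (-3 - 1*6)*(-20) + 12) - 1*(-796198) = (215 + 171*1696)/(342*((-3 - 1*6)*(-20) + 12)) - 1*(-796198) = (215 + 290016)/(342*((-3 - 6)*(-20) + 12)) + 796198 = (1/342)*290231/(-9*(-20) + 12) + 796198 = (1/342)*290231/(180 + 12) + 796198 = (1/342)*290231/192 + 796198 = (1/342)*(1/192)*290231 + 796198 = 290231/65664 + 796198 = 52281835703/65664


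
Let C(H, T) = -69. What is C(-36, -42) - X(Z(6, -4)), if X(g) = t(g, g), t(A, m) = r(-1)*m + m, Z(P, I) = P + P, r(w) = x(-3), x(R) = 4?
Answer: -129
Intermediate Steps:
r(w) = 4
Z(P, I) = 2*P
t(A, m) = 5*m (t(A, m) = 4*m + m = 5*m)
X(g) = 5*g
C(-36, -42) - X(Z(6, -4)) = -69 - 5*2*6 = -69 - 5*12 = -69 - 1*60 = -69 - 60 = -129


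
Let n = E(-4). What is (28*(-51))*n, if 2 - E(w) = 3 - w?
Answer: 7140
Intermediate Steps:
E(w) = -1 + w (E(w) = 2 - (3 - w) = 2 + (-3 + w) = -1 + w)
n = -5 (n = -1 - 4 = -5)
(28*(-51))*n = (28*(-51))*(-5) = -1428*(-5) = 7140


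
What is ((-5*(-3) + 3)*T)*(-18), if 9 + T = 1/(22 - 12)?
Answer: 14418/5 ≈ 2883.6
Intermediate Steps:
T = -89/10 (T = -9 + 1/(22 - 12) = -9 + 1/10 = -89/10 ≈ -8.9000)
((-5*(-3) + 3)*T)*(-18) = ((-5*(-3) + 3)*(-89/10))*(-18) = ((15 + 3)*(-89/10))*(-18) = (18*(-89/10))*(-18) = -801/5*(-18) = 14418/5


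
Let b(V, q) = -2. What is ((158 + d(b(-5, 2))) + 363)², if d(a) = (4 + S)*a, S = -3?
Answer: 269361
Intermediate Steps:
d(a) = a (d(a) = (4 - 3)*a = 1*a = a)
((158 + d(b(-5, 2))) + 363)² = ((158 - 2) + 363)² = (156 + 363)² = 519² = 269361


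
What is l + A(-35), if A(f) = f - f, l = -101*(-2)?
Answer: 202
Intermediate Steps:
l = 202
A(f) = 0
l + A(-35) = 202 + 0 = 202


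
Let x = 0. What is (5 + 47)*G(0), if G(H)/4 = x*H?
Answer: 0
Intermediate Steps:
G(H) = 0 (G(H) = 4*(0*H) = 4*0 = 0)
(5 + 47)*G(0) = (5 + 47)*0 = 52*0 = 0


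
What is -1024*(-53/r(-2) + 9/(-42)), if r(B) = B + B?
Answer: -93440/7 ≈ -13349.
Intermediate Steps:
r(B) = 2*B
-1024*(-53/r(-2) + 9/(-42)) = -1024*(-53/(2*(-2)) + 9/(-42)) = -1024*(-53/(-4) + 9*(-1/42)) = -1024*(-53*(-1/4) - 3/14) = -1024*(53/4 - 3/14) = -1024*365/28 = -93440/7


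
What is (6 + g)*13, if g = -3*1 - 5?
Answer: -26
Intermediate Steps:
g = -8 (g = -3 - 5 = -8)
(6 + g)*13 = (6 - 8)*13 = -2*13 = -26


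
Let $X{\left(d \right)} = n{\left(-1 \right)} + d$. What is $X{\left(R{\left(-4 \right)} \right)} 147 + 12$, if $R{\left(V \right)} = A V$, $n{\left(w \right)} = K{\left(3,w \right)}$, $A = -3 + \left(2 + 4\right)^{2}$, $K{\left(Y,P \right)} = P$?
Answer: $-19539$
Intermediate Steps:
$A = 33$ ($A = -3 + 6^{2} = -3 + 36 = 33$)
$n{\left(w \right)} = w$
$R{\left(V \right)} = 33 V$
$X{\left(d \right)} = -1 + d$
$X{\left(R{\left(-4 \right)} \right)} 147 + 12 = \left(-1 + 33 \left(-4\right)\right) 147 + 12 = \left(-1 - 132\right) 147 + 12 = \left(-133\right) 147 + 12 = -19551 + 12 = -19539$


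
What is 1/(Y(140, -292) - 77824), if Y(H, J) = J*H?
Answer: -1/118704 ≈ -8.4243e-6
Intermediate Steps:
Y(H, J) = H*J
1/(Y(140, -292) - 77824) = 1/(140*(-292) - 77824) = 1/(-40880 - 77824) = 1/(-118704) = -1/118704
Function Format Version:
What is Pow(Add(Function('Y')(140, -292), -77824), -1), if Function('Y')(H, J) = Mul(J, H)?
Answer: Rational(-1, 118704) ≈ -8.4243e-6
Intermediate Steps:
Function('Y')(H, J) = Mul(H, J)
Pow(Add(Function('Y')(140, -292), -77824), -1) = Pow(Add(Mul(140, -292), -77824), -1) = Pow(Add(-40880, -77824), -1) = Pow(-118704, -1) = Rational(-1, 118704)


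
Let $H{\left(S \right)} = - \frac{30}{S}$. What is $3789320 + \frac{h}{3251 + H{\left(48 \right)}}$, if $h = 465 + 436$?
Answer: $\frac{98533695168}{26003} \approx 3.7893 \cdot 10^{6}$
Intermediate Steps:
$h = 901$
$3789320 + \frac{h}{3251 + H{\left(48 \right)}} = 3789320 + \frac{901}{3251 - \frac{30}{48}} = 3789320 + \frac{901}{3251 - \frac{5}{8}} = 3789320 + \frac{901}{\frac{26003}{8}} = 3789320 + 901 \cdot \frac{8}{26003} = 3789320 + \frac{7208}{26003} = \frac{98533695168}{26003}$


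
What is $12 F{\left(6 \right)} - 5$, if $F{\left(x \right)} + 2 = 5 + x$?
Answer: $103$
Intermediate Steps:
$F{\left(x \right)} = 3 + x$ ($F{\left(x \right)} = -2 + \left(5 + x\right) = 3 + x$)
$12 F{\left(6 \right)} - 5 = 12 \left(3 + 6\right) - 5 = 12 \cdot 9 - 5 = 108 - 5 = 103$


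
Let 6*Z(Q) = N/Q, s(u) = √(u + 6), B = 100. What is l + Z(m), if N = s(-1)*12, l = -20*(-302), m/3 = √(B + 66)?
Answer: 6040 + √830/249 ≈ 6040.1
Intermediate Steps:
s(u) = √(6 + u)
m = 3*√166 (m = 3*√(100 + 66) = 3*√166 ≈ 38.652)
l = 6040
N = 12*√5 (N = √(6 - 1)*12 = √5*12 = 12*√5 ≈ 26.833)
Z(Q) = 2*√5/Q (Z(Q) = ((12*√5)/Q)/6 = (12*√5/Q)/6 = 2*√5/Q)
l + Z(m) = 6040 + 2*√5/((3*√166)) = 6040 + 2*√5*(√166/498) = 6040 + √830/249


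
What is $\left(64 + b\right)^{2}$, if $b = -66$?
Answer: $4$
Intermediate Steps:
$\left(64 + b\right)^{2} = \left(64 - 66\right)^{2} = \left(-2\right)^{2} = 4$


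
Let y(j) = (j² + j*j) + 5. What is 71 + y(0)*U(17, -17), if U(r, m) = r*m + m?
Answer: -1459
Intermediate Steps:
U(r, m) = m + m*r (U(r, m) = m*r + m = m + m*r)
y(j) = 5 + 2*j² (y(j) = (j² + j²) + 5 = 2*j² + 5 = 5 + 2*j²)
71 + y(0)*U(17, -17) = 71 + (5 + 2*0²)*(-17*(1 + 17)) = 71 + (5 + 2*0)*(-17*18) = 71 + (5 + 0)*(-306) = 71 + 5*(-306) = 71 - 1530 = -1459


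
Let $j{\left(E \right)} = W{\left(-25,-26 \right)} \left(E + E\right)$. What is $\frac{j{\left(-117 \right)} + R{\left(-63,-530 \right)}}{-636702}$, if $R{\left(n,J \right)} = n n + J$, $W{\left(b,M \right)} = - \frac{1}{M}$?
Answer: $- \frac{1715}{318351} \approx -0.0053871$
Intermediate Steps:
$R{\left(n,J \right)} = J + n^{2}$ ($R{\left(n,J \right)} = n^{2} + J = J + n^{2}$)
$j{\left(E \right)} = \frac{E}{13}$ ($j{\left(E \right)} = - \frac{1}{-26} \left(E + E\right) = \left(-1\right) \left(- \frac{1}{26}\right) 2 E = \frac{2 E}{26} = \frac{E}{13}$)
$\frac{j{\left(-117 \right)} + R{\left(-63,-530 \right)}}{-636702} = \frac{\frac{1}{13} \left(-117\right) - \left(530 - \left(-63\right)^{2}\right)}{-636702} = \left(-9 + \left(-530 + 3969\right)\right) \left(- \frac{1}{636702}\right) = \left(-9 + 3439\right) \left(- \frac{1}{636702}\right) = 3430 \left(- \frac{1}{636702}\right) = - \frac{1715}{318351}$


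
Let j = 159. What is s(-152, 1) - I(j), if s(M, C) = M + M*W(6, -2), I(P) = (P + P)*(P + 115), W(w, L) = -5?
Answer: -86524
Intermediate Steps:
I(P) = 2*P*(115 + P) (I(P) = (2*P)*(115 + P) = 2*P*(115 + P))
s(M, C) = -4*M (s(M, C) = M + M*(-5) = M - 5*M = -4*M)
s(-152, 1) - I(j) = -4*(-152) - 2*159*(115 + 159) = 608 - 2*159*274 = 608 - 1*87132 = 608 - 87132 = -86524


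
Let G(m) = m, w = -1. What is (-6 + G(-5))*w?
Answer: 11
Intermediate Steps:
(-6 + G(-5))*w = (-6 - 5)*(-1) = -11*(-1) = 11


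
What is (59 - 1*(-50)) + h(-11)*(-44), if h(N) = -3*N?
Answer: -1343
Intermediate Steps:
(59 - 1*(-50)) + h(-11)*(-44) = (59 - 1*(-50)) - 3*(-11)*(-44) = (59 + 50) + 33*(-44) = 109 - 1452 = -1343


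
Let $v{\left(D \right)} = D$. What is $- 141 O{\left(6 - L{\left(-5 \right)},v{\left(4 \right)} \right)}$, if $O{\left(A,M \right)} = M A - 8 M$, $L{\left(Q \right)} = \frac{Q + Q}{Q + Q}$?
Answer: $1692$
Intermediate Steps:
$L{\left(Q \right)} = 1$ ($L{\left(Q \right)} = \frac{2 Q}{2 Q} = 2 Q \frac{1}{2 Q} = 1$)
$O{\left(A,M \right)} = - 8 M + A M$ ($O{\left(A,M \right)} = A M - 8 M = - 8 M + A M$)
$- 141 O{\left(6 - L{\left(-5 \right)},v{\left(4 \right)} \right)} = - 141 \cdot 4 \left(-8 + \left(6 - 1\right)\right) = - 141 \cdot 4 \left(-8 + 5\right) = - 141 \cdot 4 \left(-3\right) = \left(-141\right) \left(-12\right) = 1692$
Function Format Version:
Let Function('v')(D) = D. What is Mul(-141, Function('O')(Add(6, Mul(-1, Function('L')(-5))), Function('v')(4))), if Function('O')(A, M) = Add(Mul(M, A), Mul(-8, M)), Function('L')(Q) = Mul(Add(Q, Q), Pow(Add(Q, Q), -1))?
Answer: 1692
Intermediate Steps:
Function('L')(Q) = 1 (Function('L')(Q) = Mul(Mul(2, Q), Pow(Mul(2, Q), -1)) = Mul(Mul(2, Q), Mul(Rational(1, 2), Pow(Q, -1))) = 1)
Function('O')(A, M) = Add(Mul(-8, M), Mul(A, M)) (Function('O')(A, M) = Add(Mul(A, M), Mul(-8, M)) = Add(Mul(-8, M), Mul(A, M)))
Mul(-141, Function('O')(Add(6, Mul(-1, Function('L')(-5))), Function('v')(4))) = Mul(-141, Mul(4, Add(-8, Add(6, Mul(-1, 1))))) = Mul(-141, Mul(4, Add(-8, Add(6, -1)))) = Mul(-141, Mul(4, Add(-8, 5))) = Mul(-141, Mul(4, -3)) = Mul(-141, -12) = 1692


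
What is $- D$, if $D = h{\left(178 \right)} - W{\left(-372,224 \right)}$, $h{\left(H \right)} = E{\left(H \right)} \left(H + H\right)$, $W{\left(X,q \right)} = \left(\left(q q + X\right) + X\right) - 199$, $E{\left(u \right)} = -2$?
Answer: $49945$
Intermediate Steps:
$W{\left(X,q \right)} = -199 + q^{2} + 2 X$ ($W{\left(X,q \right)} = \left(\left(q^{2} + X\right) + X\right) - 199 = \left(\left(X + q^{2}\right) + X\right) - 199 = \left(q^{2} + 2 X\right) - 199 = -199 + q^{2} + 2 X$)
$h{\left(H \right)} = - 4 H$ ($h{\left(H \right)} = - 2 \left(H + H\right) = - 2 \cdot 2 H = - 4 H$)
$D = -49945$ ($D = \left(-4\right) 178 - \left(-199 + 224^{2} + 2 \left(-372\right)\right) = -712 - \left(-199 + 50176 - 744\right) = -712 - 49233 = -49945$)
$- D = \left(-1\right) \left(-49945\right) = 49945$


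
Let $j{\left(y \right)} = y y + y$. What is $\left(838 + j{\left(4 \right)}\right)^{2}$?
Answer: $736164$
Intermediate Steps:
$j{\left(y \right)} = y + y^{2}$ ($j{\left(y \right)} = y^{2} + y = y + y^{2}$)
$\left(838 + j{\left(4 \right)}\right)^{2} = \left(838 + 4 \left(1 + 4\right)\right)^{2} = \left(838 + 4 \cdot 5\right)^{2} = \left(838 + 20\right)^{2} = 858^{2} = 736164$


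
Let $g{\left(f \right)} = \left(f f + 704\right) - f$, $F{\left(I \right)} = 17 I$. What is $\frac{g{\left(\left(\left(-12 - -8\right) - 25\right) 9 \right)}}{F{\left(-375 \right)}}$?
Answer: $- \frac{69086}{6375} \approx -10.837$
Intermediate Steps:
$g{\left(f \right)} = 704 + f^{2} - f$ ($g{\left(f \right)} = \left(f^{2} + 704\right) - f = \left(704 + f^{2}\right) - f = 704 + f^{2} - f$)
$\frac{g{\left(\left(\left(-12 - -8\right) - 25\right) 9 \right)}}{F{\left(-375 \right)}} = \frac{704 + \left(\left(\left(-12 - -8\right) - 25\right) 9\right)^{2} - \left(\left(-12 - -8\right) - 25\right) 9}{17 \left(-375\right)} = \frac{704 + \left(\left(\left(-12 + 8\right) - 25\right) 9\right)^{2} - \left(\left(-12 + 8\right) - 25\right) 9}{-6375} = \left(704 + \left(\left(-4 - 25\right) 9\right)^{2} - \left(-4 - 25\right) 9\right) \left(- \frac{1}{6375}\right) = \left(704 + \left(\left(-29\right) 9\right)^{2} - \left(-29\right) 9\right) \left(- \frac{1}{6375}\right) = \left(704 + \left(-261\right)^{2} - -261\right) \left(- \frac{1}{6375}\right) = \left(704 + 68121 + 261\right) \left(- \frac{1}{6375}\right) = 69086 \left(- \frac{1}{6375}\right) = - \frac{69086}{6375}$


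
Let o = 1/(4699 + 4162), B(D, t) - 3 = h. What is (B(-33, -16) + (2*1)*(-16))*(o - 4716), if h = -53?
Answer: 3426654950/8861 ≈ 3.8671e+5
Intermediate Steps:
B(D, t) = -50 (B(D, t) = 3 - 53 = -50)
o = 1/8861 ≈ 0.00011285
(B(-33, -16) + (2*1)*(-16))*(o - 4716) = (-50 + (2*1)*(-16))*(1/8861 - 4716) = (-50 + 2*(-16))*(-41788475/8861) = (-50 - 32)*(-41788475/8861) = -82*(-41788475/8861) = 3426654950/8861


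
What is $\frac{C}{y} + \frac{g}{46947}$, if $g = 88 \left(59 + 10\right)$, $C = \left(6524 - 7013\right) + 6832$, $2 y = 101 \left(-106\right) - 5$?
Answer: $- \frac{176844150}{167616439} \approx -1.0551$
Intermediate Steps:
$y = - \frac{10711}{2}$ ($y = \frac{101 \left(-106\right) - 5}{2} = \frac{-10706 - 5}{2} = \frac{1}{2} \left(-10711\right) = - \frac{10711}{2} \approx -5355.5$)
$C = 6343$ ($C = -489 + 6832 = 6343$)
$g = 6072$ ($g = 88 \cdot 69 = 6072$)
$\frac{C}{y} + \frac{g}{46947} = \frac{6343}{- \frac{10711}{2}} + \frac{6072}{46947} = 6343 \left(- \frac{2}{10711}\right) + 6072 \cdot \frac{1}{46947} = - \frac{12686}{10711} + \frac{2024}{15649} = - \frac{176844150}{167616439}$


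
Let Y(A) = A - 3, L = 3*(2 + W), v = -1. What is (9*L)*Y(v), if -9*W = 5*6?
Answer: 144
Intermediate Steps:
W = -10/3 (W = -5*6/9 = -1/9*30 = -10/3 ≈ -3.3333)
L = -4 (L = 3*(2 - 10/3) = 3*(-4/3) = -4)
Y(A) = -3 + A
(9*L)*Y(v) = (9*(-4))*(-3 - 1) = -36*(-4) = 144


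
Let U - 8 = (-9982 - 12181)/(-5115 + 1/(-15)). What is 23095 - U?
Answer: 1771040717/76726 ≈ 23083.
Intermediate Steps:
U = 946253/76726 (U = 8 + (-9982 - 12181)/(-5115 + 1/(-15)) = 8 - 22163/(-5115 - 1/15) = 8 - 22163/(-76726/15) = 8 - 22163*(-15/76726) = 8 + 332445/76726 = 946253/76726 ≈ 12.333)
23095 - U = 23095 - 1*946253/76726 = 23095 - 946253/76726 = 1771040717/76726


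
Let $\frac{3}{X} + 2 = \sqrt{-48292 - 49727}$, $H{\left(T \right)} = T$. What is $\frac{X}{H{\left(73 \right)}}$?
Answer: $- \frac{6}{7155679} - \frac{9 i \sqrt{10891}}{7155679} \approx -8.3849 \cdot 10^{-7} - 0.00013126 i$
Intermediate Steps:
$X = \frac{3}{-2 + 3 i \sqrt{10891}}$ ($X = \frac{3}{-2 + \sqrt{-48292 - 49727}} = \frac{3}{-2 + \sqrt{-98019}} = \frac{3}{-2 + 3 i \sqrt{10891}} \approx -6.121 \cdot 10^{-5} - 0.0095818 i$)
$\frac{X}{H{\left(73 \right)}} = \frac{- \frac{6}{98023} - \frac{9 i \sqrt{10891}}{98023}}{73} = \left(- \frac{6}{98023} - \frac{9 i \sqrt{10891}}{98023}\right) \frac{1}{73} = - \frac{6}{7155679} - \frac{9 i \sqrt{10891}}{7155679}$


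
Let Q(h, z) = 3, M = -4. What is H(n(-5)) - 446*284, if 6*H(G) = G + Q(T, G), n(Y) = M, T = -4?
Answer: -759985/6 ≈ -1.2666e+5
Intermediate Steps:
n(Y) = -4
H(G) = 1/2 + G/6 (H(G) = (G + 3)/6 = (3 + G)/6 = 1/2 + G/6)
H(n(-5)) - 446*284 = (1/2 + (1/6)*(-4)) - 446*284 = (1/2 - 2/3) - 126664 = -1/6 - 126664 = -759985/6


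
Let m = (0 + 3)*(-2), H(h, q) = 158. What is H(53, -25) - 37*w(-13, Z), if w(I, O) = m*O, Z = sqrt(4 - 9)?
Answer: 158 + 222*I*sqrt(5) ≈ 158.0 + 496.41*I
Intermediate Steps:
Z = I*sqrt(5) (Z = sqrt(-5) = I*sqrt(5) ≈ 2.2361*I)
m = -6 (m = 3*(-2) = -6)
w(I, O) = -6*O
H(53, -25) - 37*w(-13, Z) = 158 - (-222)*I*sqrt(5) = 158 + 222*I*sqrt(5)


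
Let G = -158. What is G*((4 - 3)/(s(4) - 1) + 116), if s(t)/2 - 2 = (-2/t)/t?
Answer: -202240/11 ≈ -18385.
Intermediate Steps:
s(t) = 4 - 4/t**2 (s(t) = 4 + 2*((-2/t)/t) = 4 + 2*(-2/t**2) = 4 - 4/t**2)
G*((4 - 3)/(s(4) - 1) + 116) = -158*((4 - 3)/((4 - 4/4**2) - 1) + 116) = -158*(1/((4 - 4*1/16) - 1) + 116) = -158*(1/((4 - 1/4) - 1) + 116) = -158*(1/(15/4 - 1) + 116) = -158*(1/(11/4) + 116) = -158*(1*(4/11) + 116) = -158*(4/11 + 116) = -158*1280/11 = -202240/11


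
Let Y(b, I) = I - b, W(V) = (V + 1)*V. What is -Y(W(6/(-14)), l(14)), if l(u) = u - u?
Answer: -12/49 ≈ -0.24490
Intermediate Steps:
l(u) = 0
W(V) = V*(1 + V) (W(V) = (1 + V)*V = V*(1 + V))
-Y(W(6/(-14)), l(14)) = -(0 - 6/(-14)*(1 + 6/(-14))) = -(0 - 6*(-1/14)*(1 + 6*(-1/14))) = -(0 - (-3)*(1 - 3/7)/7) = -(0 - (-3)*4/(7*7)) = -(0 - 1*(-12/49)) = -(0 + 12/49) = -1*12/49 = -12/49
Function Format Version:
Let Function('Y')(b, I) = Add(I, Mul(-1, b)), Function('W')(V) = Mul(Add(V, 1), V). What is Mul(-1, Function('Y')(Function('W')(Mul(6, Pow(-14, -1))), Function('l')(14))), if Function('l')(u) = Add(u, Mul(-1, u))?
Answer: Rational(-12, 49) ≈ -0.24490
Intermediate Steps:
Function('l')(u) = 0
Function('W')(V) = Mul(V, Add(1, V)) (Function('W')(V) = Mul(Add(1, V), V) = Mul(V, Add(1, V)))
Mul(-1, Function('Y')(Function('W')(Mul(6, Pow(-14, -1))), Function('l')(14))) = Mul(-1, Add(0, Mul(-1, Mul(Mul(6, Pow(-14, -1)), Add(1, Mul(6, Pow(-14, -1))))))) = Mul(-1, Add(0, Mul(-1, Mul(Mul(6, Rational(-1, 14)), Add(1, Mul(6, Rational(-1, 14))))))) = Mul(-1, Add(0, Mul(-1, Mul(Rational(-3, 7), Add(1, Rational(-3, 7)))))) = Mul(-1, Add(0, Mul(-1, Mul(Rational(-3, 7), Rational(4, 7))))) = Mul(-1, Add(0, Mul(-1, Rational(-12, 49)))) = Mul(-1, Add(0, Rational(12, 49))) = Mul(-1, Rational(12, 49)) = Rational(-12, 49)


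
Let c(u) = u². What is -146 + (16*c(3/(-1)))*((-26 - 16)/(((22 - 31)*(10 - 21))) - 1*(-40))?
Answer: 61082/11 ≈ 5552.9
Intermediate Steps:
-146 + (16*c(3/(-1)))*((-26 - 16)/(((22 - 31)*(10 - 21))) - 1*(-40)) = -146 + (16*(3/(-1))²)*((-26 - 16)/(((22 - 31)*(10 - 21))) - 1*(-40)) = -146 + (16*(3*(-1))²)*(-42/((-9*(-11))) + 40) = -146 + (16*(-3)²)*(-42/99 + 40) = -146 + (16*9)*(-42*1/99 + 40) = -146 + 144*(-14/33 + 40) = -146 + 144*(1306/33) = -146 + 62688/11 = 61082/11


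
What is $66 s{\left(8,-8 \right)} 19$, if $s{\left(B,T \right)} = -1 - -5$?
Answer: $5016$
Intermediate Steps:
$s{\left(B,T \right)} = 4$ ($s{\left(B,T \right)} = -1 + 5 = 4$)
$66 s{\left(8,-8 \right)} 19 = 66 \cdot 4 \cdot 19 = 264 \cdot 19 = 5016$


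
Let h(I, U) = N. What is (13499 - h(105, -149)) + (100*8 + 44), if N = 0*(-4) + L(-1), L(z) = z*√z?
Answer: 14343 + I ≈ 14343.0 + 1.0*I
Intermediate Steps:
L(z) = z^(3/2)
N = -I (N = 0*(-4) + (-1)^(3/2) = 0 - I = -I ≈ -1.0*I)
h(I, U) = -I
(13499 - h(105, -149)) + (100*8 + 44) = (13499 - (-1)*I) + (100*8 + 44) = (13499 + I) + (800 + 44) = (13499 + I) + 844 = 14343 + I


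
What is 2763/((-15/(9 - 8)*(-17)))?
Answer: 921/85 ≈ 10.835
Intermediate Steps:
2763/((-15/(9 - 8)*(-17))) = 2763/((-15/1*(-17))) = 2763/((-15*1*(-17))) = 2763/((-15*(-17))) = 2763/255 = 2763*(1/255) = 921/85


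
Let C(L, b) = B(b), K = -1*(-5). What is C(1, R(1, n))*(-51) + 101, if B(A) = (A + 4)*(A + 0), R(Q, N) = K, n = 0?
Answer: -2194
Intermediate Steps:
K = 5
R(Q, N) = 5
B(A) = A*(4 + A) (B(A) = (4 + A)*A = A*(4 + A))
C(L, b) = b*(4 + b)
C(1, R(1, n))*(-51) + 101 = (5*(4 + 5))*(-51) + 101 = (5*9)*(-51) + 101 = 45*(-51) + 101 = -2295 + 101 = -2194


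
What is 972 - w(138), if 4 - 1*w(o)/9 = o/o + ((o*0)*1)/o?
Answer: 945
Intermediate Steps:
w(o) = 27 (w(o) = 36 - 9*(o/o + ((o*0)*1)/o) = 36 - 9*(1 + (0*1)/o) = 36 - 9*(1 + 0/o) = 36 - 9*(1 + 0) = 36 - 9*1 = 36 - 9 = 27)
972 - w(138) = 972 - 1*27 = 972 - 27 = 945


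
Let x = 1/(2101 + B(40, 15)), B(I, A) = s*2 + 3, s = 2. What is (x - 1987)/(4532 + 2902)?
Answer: -4188595/15670872 ≈ -0.26729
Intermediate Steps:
B(I, A) = 7 (B(I, A) = 2*2 + 3 = 4 + 3 = 7)
x = 1/2108 (x = 1/(2101 + 7) = 1/2108 ≈ 0.00047438)
(x - 1987)/(4532 + 2902) = (1/2108 - 1987)/(4532 + 2902) = -4188595/2108/7434 = -4188595/2108*1/7434 = -4188595/15670872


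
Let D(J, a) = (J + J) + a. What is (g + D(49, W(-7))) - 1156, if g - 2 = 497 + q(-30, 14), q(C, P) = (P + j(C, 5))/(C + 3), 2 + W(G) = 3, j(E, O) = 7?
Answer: -5029/9 ≈ -558.78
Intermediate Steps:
W(G) = 1 (W(G) = -2 + 3 = 1)
q(C, P) = (7 + P)/(3 + C) (q(C, P) = (P + 7)/(C + 3) = (7 + P)/(3 + C))
D(J, a) = a + 2*J (D(J, a) = 2*J + a = a + 2*J)
g = 4484/9 (g = 2 + (497 + (7 + 14)/(3 - 30)) = 2 + (497 + 21/(-27)) = 2 + (497 - 1/27*21) = 2 + (497 - 7/9) = 2 + 4466/9 = 4484/9 ≈ 498.22)
(g + D(49, W(-7))) - 1156 = (4484/9 + (1 + 2*49)) - 1156 = (4484/9 + (1 + 98)) - 1156 = (4484/9 + 99) - 1156 = 5375/9 - 1156 = -5029/9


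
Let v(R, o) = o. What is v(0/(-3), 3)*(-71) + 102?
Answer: -111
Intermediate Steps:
v(0/(-3), 3)*(-71) + 102 = 3*(-71) + 102 = -213 + 102 = -111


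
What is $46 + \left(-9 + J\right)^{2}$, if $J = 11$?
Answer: $50$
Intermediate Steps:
$46 + \left(-9 + J\right)^{2} = 46 + \left(-9 + 11\right)^{2} = 46 + 2^{2} = 46 + 4 = 50$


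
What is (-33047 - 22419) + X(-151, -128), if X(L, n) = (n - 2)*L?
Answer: -35836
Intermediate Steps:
X(L, n) = L*(-2 + n) (X(L, n) = (-2 + n)*L = L*(-2 + n))
(-33047 - 22419) + X(-151, -128) = (-33047 - 22419) - 151*(-2 - 128) = -55466 - 151*(-130) = -55466 + 19630 = -35836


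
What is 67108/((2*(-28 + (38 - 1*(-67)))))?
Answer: 33554/77 ≈ 435.77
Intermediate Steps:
67108/((2*(-28 + (38 - 1*(-67))))) = 67108/((2*(-28 + (38 + 67)))) = 67108/((2*(-28 + 105))) = 67108/((2*77)) = 67108/154 = 67108*(1/154) = 33554/77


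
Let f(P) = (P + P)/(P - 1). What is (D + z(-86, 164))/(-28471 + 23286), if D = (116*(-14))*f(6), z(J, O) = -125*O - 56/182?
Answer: 1585864/337025 ≈ 4.7055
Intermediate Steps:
f(P) = 2*P/(-1 + P) (f(P) = (2*P)/(-1 + P) = 2*P/(-1 + P))
z(J, O) = -4/13 - 125*O (z(J, O) = -125*O - 56*1/182 = -125*O - 4/13 = -4/13 - 125*O)
D = -19488/5 (D = (116*(-14))*(2*6/(-1 + 6)) = -3248*6/5 = -1624*12/5 = -19488/5 ≈ -3897.6)
(D + z(-86, 164))/(-28471 + 23286) = (-19488/5 + (-4/13 - 125*164))/(-28471 + 23286) = (-19488/5 + (-4/13 - 20500))/(-5185) = (-19488/5 - 266504/13)*(-1/5185) = -1585864/65*(-1/5185) = 1585864/337025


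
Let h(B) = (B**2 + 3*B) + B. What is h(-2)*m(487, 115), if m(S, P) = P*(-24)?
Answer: 11040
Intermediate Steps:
m(S, P) = -24*P
h(B) = B**2 + 4*B
h(-2)*m(487, 115) = (-2*(4 - 2))*(-24*115) = -2*2*(-2760) = -4*(-2760) = 11040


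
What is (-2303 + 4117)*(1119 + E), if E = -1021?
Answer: 177772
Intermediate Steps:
(-2303 + 4117)*(1119 + E) = (-2303 + 4117)*(1119 - 1021) = 1814*98 = 177772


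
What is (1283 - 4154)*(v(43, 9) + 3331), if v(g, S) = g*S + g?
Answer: -10797831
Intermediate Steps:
v(g, S) = g + S*g (v(g, S) = S*g + g = g + S*g)
(1283 - 4154)*(v(43, 9) + 3331) = (1283 - 4154)*(43*(1 + 9) + 3331) = -2871*(43*10 + 3331) = -2871*(430 + 3331) = -2871*3761 = -10797831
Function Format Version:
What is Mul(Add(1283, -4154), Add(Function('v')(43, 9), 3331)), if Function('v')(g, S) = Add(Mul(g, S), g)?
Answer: -10797831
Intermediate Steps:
Function('v')(g, S) = Add(g, Mul(S, g)) (Function('v')(g, S) = Add(Mul(S, g), g) = Add(g, Mul(S, g)))
Mul(Add(1283, -4154), Add(Function('v')(43, 9), 3331)) = Mul(Add(1283, -4154), Add(Mul(43, Add(1, 9)), 3331)) = Mul(-2871, Add(Mul(43, 10), 3331)) = Mul(-2871, Add(430, 3331)) = Mul(-2871, 3761) = -10797831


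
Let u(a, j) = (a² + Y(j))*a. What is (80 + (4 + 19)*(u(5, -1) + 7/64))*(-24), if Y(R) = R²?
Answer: -589923/8 ≈ -73740.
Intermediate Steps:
u(a, j) = a*(a² + j²) (u(a, j) = (a² + j²)*a = a*(a² + j²))
(80 + (4 + 19)*(u(5, -1) + 7/64))*(-24) = (80 + (4 + 19)*(5*(5² + (-1)²) + 7/64))*(-24) = (80 + 23*(5*(25 + 1) + 7*(1/64)))*(-24) = (80 + 23*(5*26 + 7/64))*(-24) = (80 + 23*(130 + 7/64))*(-24) = (80 + 23*(8327/64))*(-24) = (80 + 191521/64)*(-24) = (196641/64)*(-24) = -589923/8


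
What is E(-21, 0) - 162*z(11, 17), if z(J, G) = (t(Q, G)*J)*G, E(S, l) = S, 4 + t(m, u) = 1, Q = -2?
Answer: 90861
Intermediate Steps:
t(m, u) = -3 (t(m, u) = -4 + 1 = -3)
z(J, G) = -3*G*J (z(J, G) = (-3*J)*G = -3*G*J)
E(-21, 0) - 162*z(11, 17) = -21 - (-486)*17*11 = -21 - 162*(-561) = -21 + 90882 = 90861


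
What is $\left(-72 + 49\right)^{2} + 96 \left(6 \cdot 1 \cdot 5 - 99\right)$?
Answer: $-6095$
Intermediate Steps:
$\left(-72 + 49\right)^{2} + 96 \left(6 \cdot 1 \cdot 5 - 99\right) = \left(-23\right)^{2} + 96 \left(6 \cdot 5 - 99\right) = 529 + 96 \left(30 - 99\right) = 529 + 96 \left(-69\right) = 529 - 6624 = -6095$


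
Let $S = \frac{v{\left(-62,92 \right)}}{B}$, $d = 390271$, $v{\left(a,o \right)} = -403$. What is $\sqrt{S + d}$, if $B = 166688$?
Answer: $\frac{\sqrt{677727280124810}}{41672} \approx 624.72$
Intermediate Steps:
$S = - \frac{403}{166688} \approx -0.0024177$
$\sqrt{S + d} = \sqrt{- \frac{403}{166688} + 390271} = \sqrt{\frac{65053492045}{166688}} = \frac{\sqrt{677727280124810}}{41672}$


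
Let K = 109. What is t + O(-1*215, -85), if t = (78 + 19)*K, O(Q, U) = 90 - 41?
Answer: 10622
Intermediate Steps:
O(Q, U) = 49
t = 10573 (t = (78 + 19)*109 = 97*109 = 10573)
t + O(-1*215, -85) = 10573 + 49 = 10622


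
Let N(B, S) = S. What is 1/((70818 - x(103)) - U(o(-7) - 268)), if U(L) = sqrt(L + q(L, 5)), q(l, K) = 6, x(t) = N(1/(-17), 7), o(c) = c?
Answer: 70811/5014197990 + I*sqrt(269)/5014197990 ≈ 1.4122e-5 + 3.271e-9*I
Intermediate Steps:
x(t) = 7
U(L) = sqrt(6 + L) (U(L) = sqrt(L + 6) = sqrt(6 + L))
1/((70818 - x(103)) - U(o(-7) - 268)) = 1/((70818 - 1*7) - sqrt(6 + (-7 - 268))) = 1/((70818 - 7) - sqrt(6 - 275)) = 1/(70811 - sqrt(-269)) = 1/(70811 - I*sqrt(269))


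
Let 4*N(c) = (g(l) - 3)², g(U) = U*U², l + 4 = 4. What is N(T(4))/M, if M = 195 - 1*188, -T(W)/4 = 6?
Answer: 9/28 ≈ 0.32143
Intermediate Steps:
l = 0 (l = -4 + 4 = 0)
T(W) = -24 (T(W) = -4*6 = -24)
M = 7 (M = 195 - 188 = 7)
g(U) = U³
N(c) = 9/4 (N(c) = (0³ - 3)²/4 = (0 - 3)²/4 = (¼)*(-3)² = (¼)*9 = 9/4)
N(T(4))/M = (9/4)/7 = (9/4)*(⅐) = 9/28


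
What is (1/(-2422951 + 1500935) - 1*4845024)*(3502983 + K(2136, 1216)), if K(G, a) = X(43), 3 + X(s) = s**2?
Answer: -15656735828159551165/922016 ≈ -1.6981e+13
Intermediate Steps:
X(s) = -3 + s**2
K(G, a) = 1846 (K(G, a) = -3 + 43**2 = -3 + 1849 = 1846)
(1/(-2422951 + 1500935) - 1*4845024)*(3502983 + K(2136, 1216)) = (1/(-2422951 + 1500935) - 1*4845024)*(3502983 + 1846) = (1/(-922016) - 4845024)*3504829 = (-1/922016 - 4845024)*3504829 = -4467189648385/922016*3504829 = -15656735828159551165/922016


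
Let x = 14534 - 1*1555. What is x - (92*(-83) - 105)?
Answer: 20720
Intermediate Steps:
x = 12979 (x = 14534 - 1555 = 12979)
x - (92*(-83) - 105) = 12979 - (92*(-83) - 105) = 12979 - (-7636 - 105) = 12979 - 1*(-7741) = 12979 + 7741 = 20720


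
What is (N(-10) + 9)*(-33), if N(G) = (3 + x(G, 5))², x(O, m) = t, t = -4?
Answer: -330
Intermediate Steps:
x(O, m) = -4
N(G) = 1 (N(G) = (3 - 4)² = (-1)² = 1)
(N(-10) + 9)*(-33) = (1 + 9)*(-33) = 10*(-33) = -330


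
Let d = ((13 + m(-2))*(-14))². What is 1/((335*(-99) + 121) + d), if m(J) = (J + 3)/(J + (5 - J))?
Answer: 25/27676 ≈ 0.00090331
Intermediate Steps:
m(J) = ⅗ + J/5 (m(J) = (3 + J)/5 = (3 + J)*(⅕) = ⅗ + J/5)
d = 853776/25 (d = ((13 + (⅗ + (⅕)*(-2)))*(-14))² = ((13 + (⅗ - ⅖))*(-14))² = ((13 + ⅕)*(-14))² = ((66/5)*(-14))² = (-924/5)² = 853776/25 ≈ 34151.)
1/((335*(-99) + 121) + d) = 1/((335*(-99) + 121) + 853776/25) = 1/((-33165 + 121) + 853776/25) = 1/(-33044 + 853776/25) = 1/(27676/25) = 25/27676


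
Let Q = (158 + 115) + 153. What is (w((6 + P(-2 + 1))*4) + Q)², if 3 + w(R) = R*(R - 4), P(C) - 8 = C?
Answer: 8520561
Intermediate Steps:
P(C) = 8 + C
Q = 426 (Q = 273 + 153 = 426)
w(R) = -3 + R*(-4 + R) (w(R) = -3 + R*(R - 4) = -3 + R*(-4 + R))
(w((6 + P(-2 + 1))*4) + Q)² = ((-3 + ((6 + (8 + (-2 + 1)))*4)² - 4*(6 + (8 + (-2 + 1)))*4) + 426)² = ((-3 + ((6 + (8 - 1))*4)² - 4*(6 + (8 - 1))*4) + 426)² = ((-3 + ((6 + 7)*4)² - 4*(6 + 7)*4) + 426)² = ((-3 + (13*4)² - 52*4) + 426)² = ((-3 + 52² - 4*52) + 426)² = ((-3 + 2704 - 208) + 426)² = (2493 + 426)² = 2919² = 8520561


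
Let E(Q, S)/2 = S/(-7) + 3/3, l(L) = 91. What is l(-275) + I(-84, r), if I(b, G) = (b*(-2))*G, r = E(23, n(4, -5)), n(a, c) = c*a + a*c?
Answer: 2347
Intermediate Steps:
n(a, c) = 2*a*c (n(a, c) = a*c + a*c = 2*a*c)
E(Q, S) = 2 - 2*S/7 (E(Q, S) = 2*(S/(-7) + 3/3) = 2*(S*(-1/7) + 3*(1/3)) = 2*(-S/7 + 1) = 2*(1 - S/7) = 2 - 2*S/7)
r = 94/7 (r = 2 - 4*4*(-5)/7 = 2 - 2/7*(-40) = 2 + 80/7 = 94/7 ≈ 13.429)
I(b, G) = -2*G*b (I(b, G) = (-2*b)*G = -2*G*b)
l(-275) + I(-84, r) = 91 - 2*94/7*(-84) = 91 + 2256 = 2347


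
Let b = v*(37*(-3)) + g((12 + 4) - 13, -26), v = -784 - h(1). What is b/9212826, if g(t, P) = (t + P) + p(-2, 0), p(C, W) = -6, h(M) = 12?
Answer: 88327/9212826 ≈ 0.0095874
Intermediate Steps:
v = -796 (v = -784 - 1*12 = -784 - 12 = -796)
g(t, P) = -6 + P + t (g(t, P) = (t + P) - 6 = (P + t) - 6 = -6 + P + t)
b = 88327 (b = -29452*(-3) + (-6 - 26 + ((12 + 4) - 13)) = -796*(-111) + (-6 - 26 + (16 - 13)) = 88356 + (-6 - 26 + 3) = 88356 - 29 = 88327)
b/9212826 = 88327/9212826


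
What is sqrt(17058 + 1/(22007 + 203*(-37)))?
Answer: sqrt(224029128714)/3624 ≈ 130.61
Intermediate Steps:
sqrt(17058 + 1/(22007 + 203*(-37))) = sqrt(17058 + 1/(22007 - 7511)) = sqrt(17058 + 1/14496) = sqrt(247272769/14496) = sqrt(224029128714)/3624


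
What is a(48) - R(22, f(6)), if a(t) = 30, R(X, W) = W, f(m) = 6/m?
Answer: 29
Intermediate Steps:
a(48) - R(22, f(6)) = 30 - 6/6 = 30 - 1*1 = 30 - 1 = 29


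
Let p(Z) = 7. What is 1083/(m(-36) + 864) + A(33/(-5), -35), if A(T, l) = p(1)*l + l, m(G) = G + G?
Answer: -73559/264 ≈ -278.63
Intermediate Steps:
m(G) = 2*G
A(T, l) = 8*l (A(T, l) = 7*l + l = 8*l)
1083/(m(-36) + 864) + A(33/(-5), -35) = 1083/(2*(-36) + 864) + 8*(-35) = 1083/(-72 + 864) - 280 = 1083/792 - 280 = (1/792)*1083 - 280 = 361/264 - 280 = -73559/264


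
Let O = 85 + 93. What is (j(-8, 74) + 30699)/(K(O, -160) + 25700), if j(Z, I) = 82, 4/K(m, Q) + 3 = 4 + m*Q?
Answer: 876612099/731910296 ≈ 1.1977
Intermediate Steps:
O = 178
K(m, Q) = 4/(1 + Q*m) (K(m, Q) = 4/(-3 + (4 + m*Q)) = 4/(-3 + (4 + Q*m)) = 4/(1 + Q*m))
(j(-8, 74) + 30699)/(K(O, -160) + 25700) = (82 + 30699)/(4/(1 - 160*178) + 25700) = 30781/(4/(1 - 28480) + 25700) = 30781/(4/(-28479) + 25700) = 30781/(4*(-1/28479) + 25700) = 30781/(-4/28479 + 25700) = 30781/(731910296/28479) = 30781*(28479/731910296) = 876612099/731910296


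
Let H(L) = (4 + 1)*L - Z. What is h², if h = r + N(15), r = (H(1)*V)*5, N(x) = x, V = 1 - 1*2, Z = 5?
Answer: 225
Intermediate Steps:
V = -1 (V = 1 - 2 = -1)
H(L) = -5 + 5*L (H(L) = (4 + 1)*L - 1*5 = 5*L - 5 = -5 + 5*L)
r = 0 (r = ((-5 + 5*1)*(-1))*5 = ((-5 + 5)*(-1))*5 = (0*(-1))*5 = 0*5 = 0)
h = 15 (h = 0 + 15 = 15)
h² = 15² = 225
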